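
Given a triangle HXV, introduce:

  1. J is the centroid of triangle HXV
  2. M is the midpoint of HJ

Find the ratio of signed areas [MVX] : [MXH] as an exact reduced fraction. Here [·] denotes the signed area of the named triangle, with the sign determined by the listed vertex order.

[MVX]:[MXH] = 4

Choose coordinates H = (0, 0), X = (1, 0), V = (0, 1).
1. J is the centroid of triangle HXV ⇒ J = (1/3, 1/3)
2. M is the midpoint of HJ ⇒ M = (1/6, 1/6)
2·[MVX] = -2/3, 2·[MXH] = -1/6
[MVX]:[MXH] = -2/3:-1/6 = 4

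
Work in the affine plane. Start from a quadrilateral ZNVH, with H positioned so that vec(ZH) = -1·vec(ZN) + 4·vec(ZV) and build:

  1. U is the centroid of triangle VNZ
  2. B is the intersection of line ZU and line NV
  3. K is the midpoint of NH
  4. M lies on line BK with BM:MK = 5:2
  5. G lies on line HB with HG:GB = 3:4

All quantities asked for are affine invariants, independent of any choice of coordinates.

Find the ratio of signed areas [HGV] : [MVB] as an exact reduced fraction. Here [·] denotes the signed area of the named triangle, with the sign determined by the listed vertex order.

Choose coordinates Z = (0, 0), N = (1, 0), V = (0, 1), H = (-1, 4).
1. U is the centroid of triangle VNZ ⇒ U = (1/3, 1/3)
2. B is the intersection of line ZU and line NV ⇒ B = (1/2, 1/2)
3. K is the midpoint of NH ⇒ K = (0, 2)
4. M lies on line BK with BM:MK = 5:2 ⇒ M = (1/7, 11/7)
5. G lies on line HB with HG:GB = 3:4 ⇒ G = (-5/14, 5/2)
2·[HGV] = -3/7, 2·[MVB] = 5/14
[HGV]:[MVB] = -3/7:5/14 = -6/5

[HGV]:[MVB] = -6/5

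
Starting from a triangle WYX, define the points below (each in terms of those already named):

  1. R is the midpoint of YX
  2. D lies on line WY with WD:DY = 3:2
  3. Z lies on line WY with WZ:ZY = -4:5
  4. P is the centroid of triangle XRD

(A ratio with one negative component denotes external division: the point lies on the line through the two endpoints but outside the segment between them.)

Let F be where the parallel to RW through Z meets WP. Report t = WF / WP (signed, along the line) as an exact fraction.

t = 30

Set W = (0, 0), Y = (1, 0), X = (0, 1); any affine frame gives the same invariant.
1. R is the midpoint of YX ⇒ R = (1/2, 1/2)
2. D lies on line WY with WD:DY = 3:2 ⇒ D = (3/5, 0)
3. Z lies on line WY with WZ:ZY = -4:5 ⇒ Z = (-4, 0)
4. P is the centroid of triangle XRD ⇒ P = (11/30, 1/2)
through Z parallel to RW: direction (-1/2, -1/2); meets WP at F = (11, 15)
F = W + t·(P−W) with t = 30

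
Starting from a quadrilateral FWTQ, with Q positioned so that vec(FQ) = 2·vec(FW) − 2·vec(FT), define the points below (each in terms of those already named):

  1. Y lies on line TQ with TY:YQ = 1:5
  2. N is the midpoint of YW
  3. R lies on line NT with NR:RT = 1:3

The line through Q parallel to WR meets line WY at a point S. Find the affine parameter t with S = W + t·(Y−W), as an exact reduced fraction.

Choose coordinates F = (0, 0), W = (1, 0), T = (0, 1), Q = (2, -2).
1. Y lies on line TQ with TY:YQ = 1:5 ⇒ Y = (1/3, 1/2)
2. N is the midpoint of YW ⇒ N = (2/3, 1/4)
3. R lies on line NT with NR:RT = 1:3 ⇒ R = (1/2, 7/16)
through Q parallel to WR: direction (-1/2, 7/16); meets WY at S = (-8, 27/4)
S = W + t·(Y−W) with t = 27/2

t = 27/2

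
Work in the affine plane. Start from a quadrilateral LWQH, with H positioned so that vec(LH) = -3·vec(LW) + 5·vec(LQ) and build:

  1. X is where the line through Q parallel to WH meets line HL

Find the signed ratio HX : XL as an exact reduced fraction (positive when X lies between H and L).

HX:XL = 1/4

Set L = (0, 0), W = (1, 0), Q = (0, 1), H = (-3, 5); any affine frame gives the same invariant.
1. X is where the line through Q parallel to WH meets line HL ⇒ X = (-12/5, 4)
X = H + t·(L−H) with t = 1/5, so HX:XL = t:(1−t) = 1/5:4/5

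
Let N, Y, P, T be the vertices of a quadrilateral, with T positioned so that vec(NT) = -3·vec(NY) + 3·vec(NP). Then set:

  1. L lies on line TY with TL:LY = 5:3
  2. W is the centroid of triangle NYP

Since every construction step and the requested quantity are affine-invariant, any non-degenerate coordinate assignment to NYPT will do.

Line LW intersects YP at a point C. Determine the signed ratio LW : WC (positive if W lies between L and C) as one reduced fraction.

LW:WC = 1/8

Work in coordinates with N = (0, 0), Y = (1, 0), P = (0, 1), T = (-3, 3).
1. L lies on line TY with TL:LY = 5:3 ⇒ L = (-1/2, 9/8)
2. W is the centroid of triangle NYP ⇒ W = (1/3, 1/3)
line LW meets YP at C = (7, -6)
W = L + t·(C−L) with t = 1/9, so LW:WC = 1/9:8/9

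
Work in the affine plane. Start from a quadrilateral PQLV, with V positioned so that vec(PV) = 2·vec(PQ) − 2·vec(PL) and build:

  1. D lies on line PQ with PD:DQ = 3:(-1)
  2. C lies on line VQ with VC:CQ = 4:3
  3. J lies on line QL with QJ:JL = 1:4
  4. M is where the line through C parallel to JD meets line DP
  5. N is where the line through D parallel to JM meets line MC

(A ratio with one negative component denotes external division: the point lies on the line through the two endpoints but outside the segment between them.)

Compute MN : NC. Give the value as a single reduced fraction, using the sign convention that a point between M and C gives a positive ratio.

MN:NC = 7/23

Set P = (0, 0), Q = (1, 0), L = (0, 1), V = (2, -2); any affine frame gives the same invariant.
1. D lies on line PQ with PD:DQ = 3:(-1) ⇒ D = (3/2, 0)
2. C lies on line VQ with VC:CQ = 4:3 ⇒ C = (10/7, -6/7)
3. J lies on line QL with QJ:JL = 1:4 ⇒ J = (4/5, 1/5)
4. M is where the line through C parallel to JD meets line DP ⇒ M = (-11/7, 0)
5. N is where the line through D parallel to JM meets line MC ⇒ N = (-61/70, -1/5)
N = M + t·(C−M) with t = 7/30, so MN:NC = t:(1−t) = 7/30:23/30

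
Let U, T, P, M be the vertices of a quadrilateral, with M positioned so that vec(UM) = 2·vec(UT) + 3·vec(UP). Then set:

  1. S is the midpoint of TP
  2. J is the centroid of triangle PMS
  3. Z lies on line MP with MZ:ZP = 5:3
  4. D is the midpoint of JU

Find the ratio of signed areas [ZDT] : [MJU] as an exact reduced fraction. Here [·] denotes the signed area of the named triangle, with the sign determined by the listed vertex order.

Assign U = (0, 0), T = (1, 0), P = (0, 1), M = (2, 3) — the answer is frame-independent, so this choice is without loss of generality.
1. S is the midpoint of TP ⇒ S = (1/2, 1/2)
2. J is the centroid of triangle PMS ⇒ J = (5/6, 3/2)
3. Z lies on line MP with MZ:ZP = 5:3 ⇒ Z = (3/4, 7/4)
4. D is the midpoint of JU ⇒ D = (5/12, 3/4)
2·[ZDT] = 5/6, 2·[MJU] = 1/2
[ZDT]:[MJU] = 5/6:1/2 = 5/3

[ZDT]:[MJU] = 5/3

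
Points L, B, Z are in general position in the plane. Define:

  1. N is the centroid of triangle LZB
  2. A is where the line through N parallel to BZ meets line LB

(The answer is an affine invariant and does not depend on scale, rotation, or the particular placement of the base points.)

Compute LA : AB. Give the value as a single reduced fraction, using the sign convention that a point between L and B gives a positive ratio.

LA:AB = 2

Choose coordinates L = (0, 0), B = (1, 0), Z = (0, 1).
1. N is the centroid of triangle LZB ⇒ N = (1/3, 1/3)
2. A is where the line through N parallel to BZ meets line LB ⇒ A = (2/3, 0)
A = L + t·(B−L) with t = 2/3, so LA:AB = t:(1−t) = 2/3:1/3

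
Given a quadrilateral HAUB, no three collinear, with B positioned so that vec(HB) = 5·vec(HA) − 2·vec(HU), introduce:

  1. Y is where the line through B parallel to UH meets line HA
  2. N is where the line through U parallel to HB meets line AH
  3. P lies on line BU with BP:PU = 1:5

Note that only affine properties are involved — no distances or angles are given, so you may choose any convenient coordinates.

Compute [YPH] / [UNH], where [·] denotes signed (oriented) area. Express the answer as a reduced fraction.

[YPH]:[UNH] = 3

Set H = (0, 0), A = (1, 0), U = (0, 1), B = (5, -2); any affine frame gives the same invariant.
1. Y is where the line through B parallel to UH meets line HA ⇒ Y = (5, 0)
2. N is where the line through U parallel to HB meets line AH ⇒ N = (5/2, 0)
3. P lies on line BU with BP:PU = 1:5 ⇒ P = (25/6, -3/2)
2·[YPH] = -15/2, 2·[UNH] = -5/2
[YPH]:[UNH] = -15/2:-5/2 = 3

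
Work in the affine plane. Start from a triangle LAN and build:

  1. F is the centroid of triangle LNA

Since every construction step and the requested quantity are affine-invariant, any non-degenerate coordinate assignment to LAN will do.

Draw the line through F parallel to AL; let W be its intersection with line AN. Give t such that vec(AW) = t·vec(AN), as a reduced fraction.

Work in coordinates with L = (0, 0), A = (1, 0), N = (0, 1).
1. F is the centroid of triangle LNA ⇒ F = (1/3, 1/3)
through F parallel to AL: direction (-1, 0); meets AN at W = (2/3, 1/3)
W = A + t·(N−A) with t = 1/3

t = 1/3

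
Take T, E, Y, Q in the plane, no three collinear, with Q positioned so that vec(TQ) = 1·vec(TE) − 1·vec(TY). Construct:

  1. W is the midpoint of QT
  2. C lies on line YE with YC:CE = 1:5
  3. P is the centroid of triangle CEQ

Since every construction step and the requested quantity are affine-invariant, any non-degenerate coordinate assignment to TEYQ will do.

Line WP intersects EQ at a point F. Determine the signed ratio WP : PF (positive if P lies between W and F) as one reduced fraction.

WP:PF = 4/5

Choose coordinates T = (0, 0), E = (1, 0), Y = (0, 1), Q = (1, -1).
1. W is the midpoint of QT ⇒ W = (1/2, -1/2)
2. C lies on line YE with YC:CE = 1:5 ⇒ C = (1/6, 5/6)
3. P is the centroid of triangle CEQ ⇒ P = (13/18, -1/18)
line WP meets EQ at F = (1, 1/2)
P = W + t·(F−W) with t = 4/9, so WP:PF = 4/9:5/9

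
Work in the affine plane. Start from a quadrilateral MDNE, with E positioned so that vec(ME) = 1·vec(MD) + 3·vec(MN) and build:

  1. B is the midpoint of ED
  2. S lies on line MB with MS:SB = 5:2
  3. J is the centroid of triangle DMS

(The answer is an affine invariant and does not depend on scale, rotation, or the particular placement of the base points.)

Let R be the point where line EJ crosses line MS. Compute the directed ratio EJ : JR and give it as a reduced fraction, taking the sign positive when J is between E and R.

Work in coordinates with M = (0, 0), D = (1, 0), N = (0, 1), E = (1, 3).
1. B is the midpoint of ED ⇒ B = (1, 3/2)
2. S lies on line MB with MS:SB = 5:2 ⇒ S = (5/7, 15/14)
3. J is the centroid of triangle DMS ⇒ J = (4/7, 5/14)
line EJ meets MS at R = (19/28, 57/56)
J = E + t·(R−E) with t = 4/3, so EJ:JR = 4/3:-1/3

EJ:JR = -4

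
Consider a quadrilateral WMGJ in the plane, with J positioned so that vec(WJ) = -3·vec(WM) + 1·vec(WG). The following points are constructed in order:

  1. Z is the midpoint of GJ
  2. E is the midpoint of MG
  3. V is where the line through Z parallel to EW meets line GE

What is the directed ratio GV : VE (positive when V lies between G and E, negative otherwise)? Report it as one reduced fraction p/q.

Work in coordinates with W = (0, 0), M = (1, 0), G = (0, 1), J = (-3, 1).
1. Z is the midpoint of GJ ⇒ Z = (-3/2, 1)
2. E is the midpoint of MG ⇒ E = (1/2, 1/2)
3. V is where the line through Z parallel to EW meets line GE ⇒ V = (-3/4, 7/4)
V = G + t·(E−G) with t = -3/2, so GV:VE = t:(1−t) = -3/2:5/2

GV:VE = -3/5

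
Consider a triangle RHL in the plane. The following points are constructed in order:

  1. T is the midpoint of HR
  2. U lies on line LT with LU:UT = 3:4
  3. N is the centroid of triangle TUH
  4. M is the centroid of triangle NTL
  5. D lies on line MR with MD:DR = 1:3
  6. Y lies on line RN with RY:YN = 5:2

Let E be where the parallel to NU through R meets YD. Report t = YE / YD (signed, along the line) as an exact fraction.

Work in coordinates with R = (0, 0), H = (1, 0), L = (0, 1).
1. T is the midpoint of HR ⇒ T = (1/2, 0)
2. U lies on line LT with LU:UT = 3:4 ⇒ U = (3/14, 4/7)
3. N is the centroid of triangle TUH ⇒ N = (4/7, 4/21)
4. M is the centroid of triangle NTL ⇒ M = (5/14, 25/63)
5. D lies on line MR with MD:DR = 1:3 ⇒ D = (15/56, 25/84)
6. Y lies on line RN with RY:YN = 5:2 ⇒ Y = (20/49, 20/147)
through R parallel to NU: direction (-5/14, 8/21); meets YD at E = (50/7, -160/21)
E = Y + t·(D−Y) with t = -48

t = -48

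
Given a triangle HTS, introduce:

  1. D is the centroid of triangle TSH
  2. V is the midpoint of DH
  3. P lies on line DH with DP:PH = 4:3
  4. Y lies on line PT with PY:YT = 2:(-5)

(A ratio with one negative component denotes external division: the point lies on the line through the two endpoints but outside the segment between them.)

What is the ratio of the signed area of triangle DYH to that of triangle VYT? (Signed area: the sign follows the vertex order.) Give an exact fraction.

[DYH]:[VYT] = 28/5

Choose coordinates H = (0, 0), T = (1, 0), S = (0, 1).
1. D is the centroid of triangle TSH ⇒ D = (1/3, 1/3)
2. V is the midpoint of DH ⇒ V = (1/6, 1/6)
3. P lies on line DH with DP:PH = 4:3 ⇒ P = (1/7, 1/7)
4. Y lies on line PT with PY:YT = 2:(-5) ⇒ Y = (-3/7, 5/21)
2·[DYH] = 2/9, 2·[VYT] = 5/126
[DYH]:[VYT] = 2/9:5/126 = 28/5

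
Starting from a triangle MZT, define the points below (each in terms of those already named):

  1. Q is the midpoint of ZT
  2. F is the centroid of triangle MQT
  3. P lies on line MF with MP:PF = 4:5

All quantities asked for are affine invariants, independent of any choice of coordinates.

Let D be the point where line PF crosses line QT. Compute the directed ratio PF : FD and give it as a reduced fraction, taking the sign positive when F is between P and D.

PF:FD = 10/9

Set M = (0, 0), Z = (1, 0), T = (0, 1); any affine frame gives the same invariant.
1. Q is the midpoint of ZT ⇒ Q = (1/2, 1/2)
2. F is the centroid of triangle MQT ⇒ F = (1/6, 1/2)
3. P lies on line MF with MP:PF = 4:5 ⇒ P = (2/27, 2/9)
line PF meets QT at D = (1/4, 3/4)
F = P + t·(D−P) with t = 10/19, so PF:FD = 10/19:9/19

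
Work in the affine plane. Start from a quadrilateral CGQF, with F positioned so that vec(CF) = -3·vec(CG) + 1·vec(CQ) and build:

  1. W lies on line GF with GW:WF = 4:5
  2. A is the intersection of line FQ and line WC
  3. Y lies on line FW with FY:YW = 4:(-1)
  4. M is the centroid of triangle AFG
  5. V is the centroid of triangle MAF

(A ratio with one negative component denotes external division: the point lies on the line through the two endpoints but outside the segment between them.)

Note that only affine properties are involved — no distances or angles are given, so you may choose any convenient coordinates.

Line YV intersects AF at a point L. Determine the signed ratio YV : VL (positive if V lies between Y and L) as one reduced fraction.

YV:VL = 17/3

Assign C = (0, 0), G = (1, 0), Q = (0, 1), F = (-3, 1) — the answer is frame-independent, so this choice is without loss of generality.
1. W lies on line GF with GW:WF = 4:5 ⇒ W = (-7/9, 4/9)
2. A is the intersection of line FQ and line WC ⇒ A = (-7/4, 1)
3. Y lies on line FW with FY:YW = 4:(-1) ⇒ Y = (-1/27, 7/27)
4. M is the centroid of triangle AFG ⇒ M = (-5/4, 2/3)
5. V is the centroid of triangle MAF ⇒ V = (-2, 8/9)
line YV meets AF at L = (-359/153, 1)
V = Y + t·(L−Y) with t = 17/20, so YV:VL = 17/20:3/20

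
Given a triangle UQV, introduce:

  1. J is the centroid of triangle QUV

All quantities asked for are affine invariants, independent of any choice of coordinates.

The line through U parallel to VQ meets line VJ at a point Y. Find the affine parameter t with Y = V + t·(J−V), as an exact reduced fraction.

t = 3

Work in coordinates with U = (0, 0), Q = (1, 0), V = (0, 1).
1. J is the centroid of triangle QUV ⇒ J = (1/3, 1/3)
through U parallel to VQ: direction (1, -1); meets VJ at Y = (1, -1)
Y = V + t·(J−V) with t = 3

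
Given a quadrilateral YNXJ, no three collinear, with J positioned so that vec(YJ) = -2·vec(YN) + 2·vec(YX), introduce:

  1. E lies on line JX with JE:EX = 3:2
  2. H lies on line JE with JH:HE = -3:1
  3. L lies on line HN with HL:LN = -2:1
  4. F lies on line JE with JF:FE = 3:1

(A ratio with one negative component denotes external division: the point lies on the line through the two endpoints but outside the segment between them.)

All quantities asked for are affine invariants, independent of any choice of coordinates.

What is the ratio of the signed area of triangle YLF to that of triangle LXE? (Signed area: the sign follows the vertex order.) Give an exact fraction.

[YLF]:[LXE] = 11/4

Assign Y = (0, 0), N = (1, 0), X = (0, 1), J = (-2, 2) — the answer is frame-independent, so this choice is without loss of generality.
1. E lies on line JX with JE:EX = 3:2 ⇒ E = (-4/5, 7/5)
2. H lies on line JE with JH:HE = -3:1 ⇒ H = (-1/5, 11/10)
3. L lies on line HN with HL:LN = -2:1 ⇒ L = (11/5, -11/10)
4. F lies on line JE with JF:FE = 3:1 ⇒ F = (-11/10, 31/20)
2·[YLF] = 11/5, 2·[LXE] = 4/5
[YLF]:[LXE] = 11/5:4/5 = 11/4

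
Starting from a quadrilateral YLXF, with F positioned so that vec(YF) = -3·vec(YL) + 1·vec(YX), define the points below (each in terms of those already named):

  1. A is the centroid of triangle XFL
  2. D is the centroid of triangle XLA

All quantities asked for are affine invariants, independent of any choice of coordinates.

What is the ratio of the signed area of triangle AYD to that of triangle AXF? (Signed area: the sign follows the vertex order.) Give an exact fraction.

Assign Y = (0, 0), L = (1, 0), X = (0, 1), F = (-3, 1) — the answer is frame-independent, so this choice is without loss of generality.
1. A is the centroid of triangle XFL ⇒ A = (-2/3, 2/3)
2. D is the centroid of triangle XLA ⇒ D = (1/9, 5/9)
2·[AYD] = 4/9, 2·[AXF] = 1
[AYD]:[AXF] = 4/9:1 = 4/9

[AYD]:[AXF] = 4/9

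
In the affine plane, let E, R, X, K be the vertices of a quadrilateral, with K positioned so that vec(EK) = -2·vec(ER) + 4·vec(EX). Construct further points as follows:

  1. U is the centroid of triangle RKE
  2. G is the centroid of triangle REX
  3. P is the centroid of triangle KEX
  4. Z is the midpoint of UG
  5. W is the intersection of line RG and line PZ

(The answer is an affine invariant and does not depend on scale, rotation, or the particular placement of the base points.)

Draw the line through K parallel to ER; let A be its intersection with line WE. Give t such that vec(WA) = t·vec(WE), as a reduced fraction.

t = -67/5

Work in coordinates with E = (0, 0), R = (1, 0), X = (0, 1), K = (-2, 4).
1. U is the centroid of triangle RKE ⇒ U = (-1/3, 4/3)
2. G is the centroid of triangle REX ⇒ G = (1/3, 1/3)
3. P is the centroid of triangle KEX ⇒ P = (-2/3, 5/3)
4. Z is the midpoint of UG ⇒ Z = (0, 5/6)
5. W is the intersection of line RG and line PZ ⇒ W = (4/9, 5/18)
through K parallel to ER: direction (1, 0); meets WE at A = (32/5, 4)
A = W + t·(E−W) with t = -67/5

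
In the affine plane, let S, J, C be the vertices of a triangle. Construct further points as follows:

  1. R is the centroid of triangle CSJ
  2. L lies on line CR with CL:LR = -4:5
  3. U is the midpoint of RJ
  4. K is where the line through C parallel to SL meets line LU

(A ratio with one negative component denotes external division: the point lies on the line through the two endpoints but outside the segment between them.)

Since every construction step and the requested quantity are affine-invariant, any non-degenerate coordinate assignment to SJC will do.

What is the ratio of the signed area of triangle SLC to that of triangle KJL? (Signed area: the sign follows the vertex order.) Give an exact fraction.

[SLC]:[KJL] = -16/5

Assign S = (0, 0), J = (1, 0), C = (0, 1) — the answer is frame-independent, so this choice is without loss of generality.
1. R is the centroid of triangle CSJ ⇒ R = (1/3, 1/3)
2. L lies on line CR with CL:LR = -4:5 ⇒ L = (-4/3, 11/3)
3. U is the midpoint of RJ ⇒ U = (2/3, 1/6)
4. K is where the line through C parallel to SL meets line LU ⇒ K = (-1/3, 23/12)
2·[SLC] = -4/3, 2·[KJL] = 5/12
[SLC]:[KJL] = -4/3:5/12 = -16/5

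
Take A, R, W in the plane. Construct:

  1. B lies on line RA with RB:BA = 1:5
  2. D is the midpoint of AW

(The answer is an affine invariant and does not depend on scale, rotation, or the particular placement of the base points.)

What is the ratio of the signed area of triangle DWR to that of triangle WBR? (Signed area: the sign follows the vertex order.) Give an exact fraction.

[DWR]:[WBR] = -3

Assign A = (0, 0), R = (1, 0), W = (0, 1) — the answer is frame-independent, so this choice is without loss of generality.
1. B lies on line RA with RB:BA = 1:5 ⇒ B = (5/6, 0)
2. D is the midpoint of AW ⇒ D = (0, 1/2)
2·[DWR] = -1/2, 2·[WBR] = 1/6
[DWR]:[WBR] = -1/2:1/6 = -3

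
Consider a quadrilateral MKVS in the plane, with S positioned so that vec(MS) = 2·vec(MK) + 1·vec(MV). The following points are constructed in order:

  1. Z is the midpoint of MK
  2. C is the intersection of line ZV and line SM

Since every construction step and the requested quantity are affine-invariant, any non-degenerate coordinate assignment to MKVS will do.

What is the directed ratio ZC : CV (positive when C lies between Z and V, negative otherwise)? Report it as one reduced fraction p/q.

ZC:CV = 1/4

Choose coordinates M = (0, 0), K = (1, 0), V = (0, 1), S = (2, 1).
1. Z is the midpoint of MK ⇒ Z = (1/2, 0)
2. C is the intersection of line ZV and line SM ⇒ C = (2/5, 1/5)
C = Z + t·(V−Z) with t = 1/5, so ZC:CV = t:(1−t) = 1/5:4/5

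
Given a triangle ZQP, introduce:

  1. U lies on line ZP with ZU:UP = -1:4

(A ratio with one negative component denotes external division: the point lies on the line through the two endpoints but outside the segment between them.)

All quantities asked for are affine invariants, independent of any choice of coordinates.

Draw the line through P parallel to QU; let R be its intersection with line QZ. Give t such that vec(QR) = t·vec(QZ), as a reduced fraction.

t = 4

Work in coordinates with Z = (0, 0), Q = (1, 0), P = (0, 1).
1. U lies on line ZP with ZU:UP = -1:4 ⇒ U = (0, -1/3)
through P parallel to QU: direction (-1, -1/3); meets QZ at R = (-3, 0)
R = Q + t·(Z−Q) with t = 4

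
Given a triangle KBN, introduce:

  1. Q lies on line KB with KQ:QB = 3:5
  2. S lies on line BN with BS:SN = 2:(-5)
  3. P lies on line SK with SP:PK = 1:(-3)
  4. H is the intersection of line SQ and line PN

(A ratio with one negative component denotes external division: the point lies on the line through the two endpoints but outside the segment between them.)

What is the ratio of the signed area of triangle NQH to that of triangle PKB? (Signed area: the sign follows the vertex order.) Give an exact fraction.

[NQH]:[PKB] = -175/88

Set K = (0, 0), B = (1, 0), N = (0, 1); any affine frame gives the same invariant.
1. Q lies on line KB with KQ:QB = 3:5 ⇒ Q = (3/8, 0)
2. S lies on line BN with BS:SN = 2:(-5) ⇒ S = (5/3, -2/3)
3. P lies on line SK with SP:PK = 1:(-3) ⇒ P = (5/2, -1)
4. H is the intersection of line SQ and line PN ⇒ H = (125/44, -14/11)
2·[NQH] = 175/88, 2·[PKB] = -1
[NQH]:[PKB] = 175/88:-1 = -175/88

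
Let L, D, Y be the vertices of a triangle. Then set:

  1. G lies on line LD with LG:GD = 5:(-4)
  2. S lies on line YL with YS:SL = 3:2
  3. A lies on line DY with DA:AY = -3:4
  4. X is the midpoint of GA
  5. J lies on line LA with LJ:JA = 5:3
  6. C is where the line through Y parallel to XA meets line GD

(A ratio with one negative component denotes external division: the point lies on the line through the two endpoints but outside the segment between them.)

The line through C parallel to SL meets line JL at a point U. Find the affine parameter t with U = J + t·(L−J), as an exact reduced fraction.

t = 17/15

Assign L = (0, 0), D = (1, 0), Y = (0, 1) — the answer is frame-independent, so this choice is without loss of generality.
1. G lies on line LD with LG:GD = 5:(-4) ⇒ G = (5, 0)
2. S lies on line YL with YS:SL = 3:2 ⇒ S = (0, 2/5)
3. A lies on line DY with DA:AY = -3:4 ⇒ A = (4, -3)
4. X is the midpoint of GA ⇒ X = (9/2, -3/2)
5. J lies on line LA with LJ:JA = 5:3 ⇒ J = (5/2, -15/8)
6. C is where the line through Y parallel to XA meets line GD ⇒ C = (-1/3, 0)
through C parallel to SL: direction (0, -2/5); meets JL at U = (-1/3, 1/4)
U = J + t·(L−J) with t = 17/15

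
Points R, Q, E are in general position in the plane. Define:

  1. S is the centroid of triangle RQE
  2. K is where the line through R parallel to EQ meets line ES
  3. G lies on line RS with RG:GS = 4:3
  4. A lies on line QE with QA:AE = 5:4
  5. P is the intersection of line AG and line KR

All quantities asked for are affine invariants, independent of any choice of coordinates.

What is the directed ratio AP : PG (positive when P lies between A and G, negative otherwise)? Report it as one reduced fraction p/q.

Set R = (0, 0), Q = (1, 0), E = (0, 1); any affine frame gives the same invariant.
1. S is the centroid of triangle RQE ⇒ S = (1/3, 1/3)
2. K is where the line through R parallel to EQ meets line ES ⇒ K = (1, -1)
3. G lies on line RS with RG:GS = 4:3 ⇒ G = (4/21, 4/21)
4. A lies on line QE with QA:AE = 5:4 ⇒ A = (4/9, 5/9)
5. P is the intersection of line AG and line KR ⇒ P = (4/117, -4/117)
P = A + t·(G−A) with t = 21/13, so AP:PG = t:(1−t) = 21/13:-8/13

AP:PG = -21/8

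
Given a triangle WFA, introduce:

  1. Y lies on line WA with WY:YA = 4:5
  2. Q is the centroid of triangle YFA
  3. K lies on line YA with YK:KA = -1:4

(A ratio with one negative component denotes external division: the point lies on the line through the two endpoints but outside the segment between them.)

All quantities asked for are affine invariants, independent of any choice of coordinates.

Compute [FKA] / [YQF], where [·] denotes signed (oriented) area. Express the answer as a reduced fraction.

Assign W = (0, 0), F = (1, 0), A = (0, 1) — the answer is frame-independent, so this choice is without loss of generality.
1. Y lies on line WA with WY:YA = 4:5 ⇒ Y = (0, 4/9)
2. Q is the centroid of triangle YFA ⇒ Q = (1/3, 13/27)
3. K lies on line YA with YK:KA = -1:4 ⇒ K = (0, 7/27)
2·[FKA] = -20/27, 2·[YQF] = -5/27
[FKA]:[YQF] = -20/27:-5/27 = 4

[FKA]:[YQF] = 4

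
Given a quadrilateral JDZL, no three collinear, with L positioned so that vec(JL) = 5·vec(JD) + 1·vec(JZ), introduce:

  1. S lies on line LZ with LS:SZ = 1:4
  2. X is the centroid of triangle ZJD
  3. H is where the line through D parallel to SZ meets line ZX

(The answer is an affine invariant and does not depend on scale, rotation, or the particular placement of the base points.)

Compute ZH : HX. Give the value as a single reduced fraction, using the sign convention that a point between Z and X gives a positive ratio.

ZH:HX = -3

Work in coordinates with J = (0, 0), D = (1, 0), Z = (0, 1), L = (5, 1).
1. S lies on line LZ with LS:SZ = 1:4 ⇒ S = (4, 1)
2. X is the centroid of triangle ZJD ⇒ X = (1/3, 1/3)
3. H is where the line through D parallel to SZ meets line ZX ⇒ H = (1/2, 0)
H = Z + t·(X−Z) with t = 3/2, so ZH:HX = t:(1−t) = 3/2:-1/2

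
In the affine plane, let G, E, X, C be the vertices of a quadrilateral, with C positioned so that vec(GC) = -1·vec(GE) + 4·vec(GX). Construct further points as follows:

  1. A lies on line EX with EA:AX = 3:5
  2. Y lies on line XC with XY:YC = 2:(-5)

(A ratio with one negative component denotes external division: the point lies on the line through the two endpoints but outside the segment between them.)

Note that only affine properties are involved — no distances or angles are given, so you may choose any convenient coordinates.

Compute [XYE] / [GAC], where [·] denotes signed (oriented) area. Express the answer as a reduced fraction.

Set G = (0, 0), E = (1, 0), X = (0, 1), C = (-1, 4); any affine frame gives the same invariant.
1. A lies on line EX with EA:AX = 3:5 ⇒ A = (5/8, 3/8)
2. Y lies on line XC with XY:YC = 2:(-5) ⇒ Y = (2/3, -1)
2·[XYE] = 4/3, 2·[GAC] = 23/8
[XYE]:[GAC] = 4/3:23/8 = 32/69

[XYE]:[GAC] = 32/69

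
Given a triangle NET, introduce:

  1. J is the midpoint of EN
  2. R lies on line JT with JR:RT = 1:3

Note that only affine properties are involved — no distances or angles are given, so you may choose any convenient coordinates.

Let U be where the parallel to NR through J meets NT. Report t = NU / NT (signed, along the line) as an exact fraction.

t = -1/3

Assign N = (0, 0), E = (1, 0), T = (0, 1) — the answer is frame-independent, so this choice is without loss of generality.
1. J is the midpoint of EN ⇒ J = (1/2, 0)
2. R lies on line JT with JR:RT = 1:3 ⇒ R = (3/8, 1/4)
through J parallel to NR: direction (3/8, 1/4); meets NT at U = (0, -1/3)
U = N + t·(T−N) with t = -1/3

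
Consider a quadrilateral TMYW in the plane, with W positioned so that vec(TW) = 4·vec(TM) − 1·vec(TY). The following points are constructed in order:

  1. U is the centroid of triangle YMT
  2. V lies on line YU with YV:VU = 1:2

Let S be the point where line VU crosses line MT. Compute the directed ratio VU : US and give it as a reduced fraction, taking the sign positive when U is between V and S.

VU:US = 4/3

Choose coordinates T = (0, 0), M = (1, 0), Y = (0, 1), W = (4, -1).
1. U is the centroid of triangle YMT ⇒ U = (1/3, 1/3)
2. V lies on line YU with YV:VU = 1:2 ⇒ V = (1/9, 7/9)
line VU meets MT at S = (1/2, 0)
U = V + t·(S−V) with t = 4/7, so VU:US = 4/7:3/7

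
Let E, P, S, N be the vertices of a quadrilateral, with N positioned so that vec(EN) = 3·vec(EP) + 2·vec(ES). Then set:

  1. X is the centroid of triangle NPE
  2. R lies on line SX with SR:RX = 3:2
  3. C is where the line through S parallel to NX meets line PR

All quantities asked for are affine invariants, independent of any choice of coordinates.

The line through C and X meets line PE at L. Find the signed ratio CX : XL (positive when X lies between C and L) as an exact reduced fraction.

Set E = (0, 0), P = (1, 0), S = (0, 1), N = (3, 2); any affine frame gives the same invariant.
1. X is the centroid of triangle NPE ⇒ X = (4/3, 2/3)
2. R lies on line SX with SR:RX = 3:2 ⇒ R = (4/5, 4/5)
3. C is where the line through S parallel to NX meets line PR ⇒ C = (5/8, 3/2)
line CX meets PE at L = (19/10, 0)
X = C + t·(L−C) with t = 5/9, so CX:XL = 5/9:4/9

CX:XL = 5/4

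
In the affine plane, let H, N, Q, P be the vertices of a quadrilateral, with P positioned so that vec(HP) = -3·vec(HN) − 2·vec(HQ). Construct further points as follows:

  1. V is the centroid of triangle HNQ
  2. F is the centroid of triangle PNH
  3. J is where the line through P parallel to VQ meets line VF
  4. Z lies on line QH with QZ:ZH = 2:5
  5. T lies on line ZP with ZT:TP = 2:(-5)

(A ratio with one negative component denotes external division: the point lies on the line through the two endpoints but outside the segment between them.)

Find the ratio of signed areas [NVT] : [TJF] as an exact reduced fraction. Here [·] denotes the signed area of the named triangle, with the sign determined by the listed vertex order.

[NVT]:[TJF] = -127/66

Work in coordinates with H = (0, 0), N = (1, 0), Q = (0, 1), P = (-3, -2).
1. V is the centroid of triangle HNQ ⇒ V = (1/3, 1/3)
2. F is the centroid of triangle PNH ⇒ F = (-2/3, -2/3)
3. J is where the line through P parallel to VQ meets line VF ⇒ J = (-8/3, -8/3)
4. Z lies on line QH with QZ:ZH = 2:5 ⇒ Z = (0, 5/7)
5. T lies on line ZP with ZT:TP = 2:(-5) ⇒ T = (2, 53/21)
2·[NVT] = -127/63, 2·[TJF] = 22/21
[NVT]:[TJF] = -127/63:22/21 = -127/66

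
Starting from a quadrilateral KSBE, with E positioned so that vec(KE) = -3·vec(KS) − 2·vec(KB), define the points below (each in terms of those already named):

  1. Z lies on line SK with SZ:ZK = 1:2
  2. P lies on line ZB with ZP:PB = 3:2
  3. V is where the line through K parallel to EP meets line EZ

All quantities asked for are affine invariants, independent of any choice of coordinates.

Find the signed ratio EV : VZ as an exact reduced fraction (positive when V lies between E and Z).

EV:VZ = 19/26

Choose coordinates K = (0, 0), S = (1, 0), B = (0, 1), E = (-3, -2).
1. Z lies on line SK with SZ:ZK = 1:2 ⇒ Z = (2/3, 0)
2. P lies on line ZB with ZP:PB = 3:2 ⇒ P = (4/15, 3/5)
3. V is where the line through K parallel to EP meets line EZ ⇒ V = (-196/135, -52/45)
V = E + t·(Z−E) with t = 19/45, so EV:VZ = t:(1−t) = 19/45:26/45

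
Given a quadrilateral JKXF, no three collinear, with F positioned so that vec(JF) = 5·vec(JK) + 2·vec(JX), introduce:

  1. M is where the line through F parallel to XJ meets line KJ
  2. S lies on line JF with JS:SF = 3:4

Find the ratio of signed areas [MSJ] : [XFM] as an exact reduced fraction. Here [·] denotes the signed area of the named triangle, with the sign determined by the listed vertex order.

Assign J = (0, 0), K = (1, 0), X = (0, 1), F = (5, 2) — the answer is frame-independent, so this choice is without loss of generality.
1. M is where the line through F parallel to XJ meets line KJ ⇒ M = (5, 0)
2. S lies on line JF with JS:SF = 3:4 ⇒ S = (15/7, 6/7)
2·[MSJ] = 30/7, 2·[XFM] = -10
[MSJ]:[XFM] = 30/7:-10 = -3/7

[MSJ]:[XFM] = -3/7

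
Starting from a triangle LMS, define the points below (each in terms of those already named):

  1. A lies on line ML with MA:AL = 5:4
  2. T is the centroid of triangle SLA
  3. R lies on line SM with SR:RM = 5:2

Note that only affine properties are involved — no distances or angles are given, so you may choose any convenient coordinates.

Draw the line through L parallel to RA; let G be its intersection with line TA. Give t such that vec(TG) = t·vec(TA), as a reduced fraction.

Choose coordinates L = (0, 0), M = (1, 0), S = (0, 1).
1. A lies on line ML with MA:AL = 5:4 ⇒ A = (4/9, 0)
2. T is the centroid of triangle SLA ⇒ T = (4/27, 1/3)
3. R lies on line SM with SR:RM = 5:2 ⇒ R = (5/7, 2/7)
through L parallel to RA: direction (-17/63, -2/7); meets TA at G = (68/297, 8/33)
G = T + t·(A−T) with t = 3/11

t = 3/11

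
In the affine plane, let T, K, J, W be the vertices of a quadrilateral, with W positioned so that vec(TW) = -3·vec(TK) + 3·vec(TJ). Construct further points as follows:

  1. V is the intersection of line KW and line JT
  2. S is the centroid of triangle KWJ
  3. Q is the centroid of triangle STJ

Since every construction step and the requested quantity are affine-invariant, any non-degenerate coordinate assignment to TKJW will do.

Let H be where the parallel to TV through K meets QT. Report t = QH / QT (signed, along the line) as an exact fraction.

Work in coordinates with T = (0, 0), K = (1, 0), J = (0, 1), W = (-3, 3).
1. V is the intersection of line KW and line JT ⇒ V = (0, 3/4)
2. S is the centroid of triangle KWJ ⇒ S = (-2/3, 4/3)
3. Q is the centroid of triangle STJ ⇒ Q = (-2/9, 7/9)
through K parallel to TV: direction (0, 3/4); meets QT at H = (1, -7/2)
H = Q + t·(T−Q) with t = 11/2

t = 11/2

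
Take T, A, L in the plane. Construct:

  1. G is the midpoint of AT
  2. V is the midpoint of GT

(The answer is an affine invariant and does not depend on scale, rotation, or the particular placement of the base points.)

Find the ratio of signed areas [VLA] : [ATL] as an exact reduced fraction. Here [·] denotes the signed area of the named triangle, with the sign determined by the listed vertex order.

Assign T = (0, 0), A = (1, 0), L = (0, 1) — the answer is frame-independent, so this choice is without loss of generality.
1. G is the midpoint of AT ⇒ G = (1/2, 0)
2. V is the midpoint of GT ⇒ V = (1/4, 0)
2·[VLA] = -3/4, 2·[ATL] = -1
[VLA]:[ATL] = -3/4:-1 = 3/4

[VLA]:[ATL] = 3/4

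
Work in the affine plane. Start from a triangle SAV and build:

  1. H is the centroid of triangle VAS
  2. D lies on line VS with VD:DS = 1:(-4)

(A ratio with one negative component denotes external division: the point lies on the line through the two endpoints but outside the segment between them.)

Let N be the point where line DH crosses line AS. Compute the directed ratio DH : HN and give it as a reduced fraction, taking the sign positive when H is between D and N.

DH:HN = 3

Choose coordinates S = (0, 0), A = (1, 0), V = (0, 1).
1. H is the centroid of triangle VAS ⇒ H = (1/3, 1/3)
2. D lies on line VS with VD:DS = 1:(-4) ⇒ D = (0, 4/3)
line DH meets AS at N = (4/9, 0)
H = D + t·(N−D) with t = 3/4, so DH:HN = 3/4:1/4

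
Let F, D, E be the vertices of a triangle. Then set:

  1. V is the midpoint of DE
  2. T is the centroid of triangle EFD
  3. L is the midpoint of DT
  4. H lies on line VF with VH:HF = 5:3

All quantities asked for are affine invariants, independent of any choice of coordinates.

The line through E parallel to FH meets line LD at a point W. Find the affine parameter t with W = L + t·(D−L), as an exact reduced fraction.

t = -3

Choose coordinates F = (0, 0), D = (1, 0), E = (0, 1).
1. V is the midpoint of DE ⇒ V = (1/2, 1/2)
2. T is the centroid of triangle EFD ⇒ T = (1/3, 1/3)
3. L is the midpoint of DT ⇒ L = (2/3, 1/6)
4. H lies on line VF with VH:HF = 5:3 ⇒ H = (3/16, 3/16)
through E parallel to FH: direction (3/16, 3/16); meets LD at W = (-1/3, 2/3)
W = L + t·(D−L) with t = -3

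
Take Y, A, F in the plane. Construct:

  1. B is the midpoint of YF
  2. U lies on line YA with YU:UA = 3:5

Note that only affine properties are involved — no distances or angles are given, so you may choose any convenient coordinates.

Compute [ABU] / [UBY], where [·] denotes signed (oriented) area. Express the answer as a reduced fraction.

Work in coordinates with Y = (0, 0), A = (1, 0), F = (0, 1).
1. B is the midpoint of YF ⇒ B = (0, 1/2)
2. U lies on line YA with YU:UA = 3:5 ⇒ U = (3/8, 0)
2·[ABU] = 5/16, 2·[UBY] = 3/16
[ABU]:[UBY] = 5/16:3/16 = 5/3

[ABU]:[UBY] = 5/3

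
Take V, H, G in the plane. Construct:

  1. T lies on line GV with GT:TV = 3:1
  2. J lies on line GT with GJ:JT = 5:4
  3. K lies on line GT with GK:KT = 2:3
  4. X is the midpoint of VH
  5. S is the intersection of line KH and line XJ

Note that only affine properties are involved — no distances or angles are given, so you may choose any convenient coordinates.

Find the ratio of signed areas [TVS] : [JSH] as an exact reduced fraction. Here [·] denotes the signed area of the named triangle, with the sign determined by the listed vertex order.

Work in coordinates with V = (0, 0), H = (1, 0), G = (0, 1).
1. T lies on line GV with GT:TV = 3:1 ⇒ T = (0, 1/4)
2. J lies on line GT with GJ:JT = 5:4 ⇒ J = (0, 7/12)
3. K lies on line GT with GK:KT = 2:3 ⇒ K = (0, 7/10)
4. X is the midpoint of VH ⇒ X = (1/2, 0)
5. S is the intersection of line KH and line XJ ⇒ S = (-1/4, 7/8)
2·[TVS] = -1/16, 2·[JSH] = -7/48
[TVS]:[JSH] = -1/16:-7/48 = 3/7

[TVS]:[JSH] = 3/7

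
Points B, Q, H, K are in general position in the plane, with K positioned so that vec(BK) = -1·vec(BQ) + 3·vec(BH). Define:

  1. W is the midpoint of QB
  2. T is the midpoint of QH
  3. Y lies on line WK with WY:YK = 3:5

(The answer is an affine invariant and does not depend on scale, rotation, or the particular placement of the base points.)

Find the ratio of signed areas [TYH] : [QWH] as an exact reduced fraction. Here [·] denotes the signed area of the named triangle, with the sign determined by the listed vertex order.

[TYH]:[QWH] = -1/16

Choose coordinates B = (0, 0), Q = (1, 0), H = (0, 1), K = (-1, 3).
1. W is the midpoint of QB ⇒ W = (1/2, 0)
2. T is the midpoint of QH ⇒ T = (1/2, 1/2)
3. Y lies on line WK with WY:YK = 3:5 ⇒ Y = (-1/16, 9/8)
2·[TYH] = 1/32, 2·[QWH] = -1/2
[TYH]:[QWH] = 1/32:-1/2 = -1/16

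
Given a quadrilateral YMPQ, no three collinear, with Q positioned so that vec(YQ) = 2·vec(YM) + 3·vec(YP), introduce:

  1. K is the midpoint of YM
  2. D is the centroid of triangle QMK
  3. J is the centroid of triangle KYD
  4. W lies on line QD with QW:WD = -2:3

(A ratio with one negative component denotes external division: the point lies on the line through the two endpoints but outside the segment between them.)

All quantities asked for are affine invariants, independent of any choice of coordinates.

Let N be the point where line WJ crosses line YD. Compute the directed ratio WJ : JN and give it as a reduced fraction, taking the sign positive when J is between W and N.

WJ:JN = -28

Set Y = (0, 0), M = (1, 0), P = (0, 1), Q = (2, 3); any affine frame gives the same invariant.
1. K is the midpoint of YM ⇒ K = (1/2, 0)
2. D is the centroid of triangle QMK ⇒ D = (7/6, 1)
3. J is the centroid of triangle KYD ⇒ J = (5/9, 1/3)
4. W lies on line QD with QW:WD = -2:3 ⇒ W = (11/3, 7)
line WJ meets YD at N = (2/3, 4/7)
J = W + t·(N−W) with t = 28/27, so WJ:JN = 28/27:-1/27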